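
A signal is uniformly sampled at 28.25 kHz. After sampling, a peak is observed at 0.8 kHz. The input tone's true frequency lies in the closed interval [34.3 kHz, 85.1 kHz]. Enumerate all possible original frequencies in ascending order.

Frequencies that alias to 0.8 kHz are k·fs ± 0.8 kHz for integer k ≥ 0.
k=0: 0.8 kHz.
k=1: 27.45 kHz, 29.05 kHz.
k=2: 55.7 kHz, 57.3 kHz.
k=3: 83.95 kHz, 85.55 kHz.
k=4: 112.2 kHz, 113.8 kHz.
Within [34.3 kHz, 85.1 kHz]: 55.7 kHz, 57.3 kHz, 83.95 kHz.

55.7 kHz, 57.3 kHz, 83.95 kHz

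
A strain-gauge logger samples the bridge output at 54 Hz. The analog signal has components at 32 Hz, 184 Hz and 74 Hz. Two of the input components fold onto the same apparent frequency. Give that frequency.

fs/2 = 27 Hz.
32 Hz > fs/2 = 27 Hz, folds to fs − 32 Hz = 22 Hz.
184 Hz mod fs = 22 Hz.
22 Hz ≤ fs/2 = 27 Hz, appears at 22 Hz.
74 Hz mod fs = 20 Hz.
20 Hz ≤ fs/2 = 27 Hz, appears at 20 Hz.
32 Hz and 184 Hz both map to 22 Hz.

22 Hz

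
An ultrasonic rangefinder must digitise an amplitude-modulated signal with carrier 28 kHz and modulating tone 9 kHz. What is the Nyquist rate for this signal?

74 kHz

AM sidebands sit at fc ± fm = 19 kHz and 37 kHz.
Highest-frequency component: 37 kHz.
Nyquist rate = 2 × 37 kHz = 74 kHz.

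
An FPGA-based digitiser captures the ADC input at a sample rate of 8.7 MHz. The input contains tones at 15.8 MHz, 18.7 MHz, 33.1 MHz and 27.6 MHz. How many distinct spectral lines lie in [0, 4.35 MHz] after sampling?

fs/2 = 4.35 MHz.
15.8 MHz mod fs = 7.1 MHz.
7.1 MHz > fs/2 = 4.35 MHz, folds to fs − 7.1 MHz = 1.6 MHz.
18.7 MHz mod fs = 1.3 MHz.
1.3 MHz ≤ fs/2 = 4.35 MHz, appears at 1.3 MHz.
33.1 MHz mod fs = 7 MHz.
7 MHz > fs/2 = 4.35 MHz, folds to fs − 7 MHz = 1.7 MHz.
27.6 MHz mod fs = 1.5 MHz.
1.5 MHz ≤ fs/2 = 4.35 MHz, appears at 1.5 MHz.
Distinct values: {1.3 MHz, 1.5 MHz, 1.6 MHz, 1.7 MHz} → 4.

4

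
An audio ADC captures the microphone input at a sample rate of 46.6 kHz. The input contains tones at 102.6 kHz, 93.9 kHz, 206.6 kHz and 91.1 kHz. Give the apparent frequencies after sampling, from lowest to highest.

0.7 kHz, 2.1 kHz, 9.4 kHz, 20.2 kHz

fs/2 = 23.3 kHz.
102.6 kHz mod fs = 9.4 kHz.
9.4 kHz ≤ fs/2 = 23.3 kHz, appears at 9.4 kHz.
93.9 kHz mod fs = 0.7 kHz.
0.7 kHz ≤ fs/2 = 23.3 kHz, appears at 0.7 kHz.
206.6 kHz mod fs = 20.2 kHz.
20.2 kHz ≤ fs/2 = 23.3 kHz, appears at 20.2 kHz.
91.1 kHz mod fs = 44.5 kHz.
44.5 kHz > fs/2 = 23.3 kHz, folds to fs − 44.5 kHz = 2.1 kHz.
Distinct values: {0.7 kHz, 2.1 kHz, 9.4 kHz, 20.2 kHz}.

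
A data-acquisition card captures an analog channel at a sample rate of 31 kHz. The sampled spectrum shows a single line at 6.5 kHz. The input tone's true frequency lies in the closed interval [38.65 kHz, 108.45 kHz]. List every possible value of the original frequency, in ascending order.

55.5 kHz, 68.5 kHz, 86.5 kHz, 99.5 kHz

Frequencies that alias to 6.5 kHz are k·fs ± 6.5 kHz for integer k ≥ 0.
k=0: 6.5 kHz.
k=1: 24.5 kHz, 37.5 kHz.
k=2: 55.5 kHz, 68.5 kHz.
k=3: 86.5 kHz, 99.5 kHz.
k=4: 117.5 kHz, 130.5 kHz.
Within [38.65 kHz, 108.45 kHz]: 55.5 kHz, 68.5 kHz, 86.5 kHz, 99.5 kHz.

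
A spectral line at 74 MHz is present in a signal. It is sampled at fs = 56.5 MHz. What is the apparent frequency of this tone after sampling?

74 MHz mod fs = 17.5 MHz.
17.5 MHz ≤ fs/2 = 28.25 MHz, appears at 17.5 MHz.

17.5 MHz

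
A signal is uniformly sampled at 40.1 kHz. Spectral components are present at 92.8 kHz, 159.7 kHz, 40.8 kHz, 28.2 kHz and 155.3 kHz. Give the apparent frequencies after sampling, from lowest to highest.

fs/2 = 20.05 kHz.
92.8 kHz mod fs = 12.6 kHz.
12.6 kHz ≤ fs/2 = 20.05 kHz, appears at 12.6 kHz.
159.7 kHz mod fs = 39.4 kHz.
39.4 kHz > fs/2 = 20.05 kHz, folds to fs − 39.4 kHz = 0.7 kHz.
40.8 kHz mod fs = 0.7 kHz.
0.7 kHz ≤ fs/2 = 20.05 kHz, appears at 0.7 kHz.
28.2 kHz > fs/2 = 20.05 kHz, folds to fs − 28.2 kHz = 11.9 kHz.
155.3 kHz mod fs = 35 kHz.
35 kHz > fs/2 = 20.05 kHz, folds to fs − 35 kHz = 5.1 kHz.
Distinct values: {0.7 kHz, 5.1 kHz, 11.9 kHz, 12.6 kHz}.

0.7 kHz, 5.1 kHz, 11.9 kHz, 12.6 kHz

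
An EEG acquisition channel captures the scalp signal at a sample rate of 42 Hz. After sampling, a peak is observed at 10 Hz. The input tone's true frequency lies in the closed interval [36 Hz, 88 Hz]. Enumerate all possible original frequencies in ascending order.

Frequencies that alias to 10 Hz are k·fs ± 10 Hz for integer k ≥ 0.
k=0: 10 Hz.
k=1: 32 Hz, 52 Hz.
k=2: 74 Hz, 94 Hz.
k=3: 116 Hz, 136 Hz.
Within [36 Hz, 88 Hz]: 52 Hz, 74 Hz.

52 Hz, 74 Hz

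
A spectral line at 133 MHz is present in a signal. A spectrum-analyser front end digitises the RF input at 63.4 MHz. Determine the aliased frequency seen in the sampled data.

133 MHz mod fs = 6.2 MHz.
6.2 MHz ≤ fs/2 = 31.7 MHz, appears at 6.2 MHz.

6.2 MHz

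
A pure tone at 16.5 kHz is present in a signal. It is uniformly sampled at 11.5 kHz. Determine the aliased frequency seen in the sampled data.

5 kHz

16.5 kHz mod fs = 5 kHz.
5 kHz ≤ fs/2 = 5.75 kHz, appears at 5 kHz.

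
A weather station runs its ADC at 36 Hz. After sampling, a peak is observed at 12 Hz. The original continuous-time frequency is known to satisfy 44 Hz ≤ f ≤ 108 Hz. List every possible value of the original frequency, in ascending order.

48 Hz, 60 Hz, 84 Hz, 96 Hz

Frequencies that alias to 12 Hz are k·fs ± 12 Hz for integer k ≥ 0.
k=0: 12 Hz.
k=1: 24 Hz, 48 Hz.
k=2: 60 Hz, 84 Hz.
k=3: 96 Hz, 120 Hz.
k=4: 132 Hz, 156 Hz.
Within [44 Hz, 108 Hz]: 48 Hz, 60 Hz, 84 Hz, 96 Hz.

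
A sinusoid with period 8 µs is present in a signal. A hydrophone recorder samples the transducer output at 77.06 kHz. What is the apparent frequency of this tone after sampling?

29.12 kHz

T = 8 µs → f = 1/T = 125 kHz.
125 kHz mod fs = 47.94 kHz.
47.94 kHz > fs/2 = 38.53 kHz, folds to fs − 47.94 kHz = 29.12 kHz.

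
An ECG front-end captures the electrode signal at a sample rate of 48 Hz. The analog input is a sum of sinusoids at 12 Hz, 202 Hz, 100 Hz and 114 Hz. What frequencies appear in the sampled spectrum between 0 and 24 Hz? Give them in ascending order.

fs/2 = 24 Hz.
12 Hz ≤ fs/2 = 24 Hz, passes unchanged.
202 Hz mod fs = 10 Hz.
10 Hz ≤ fs/2 = 24 Hz, appears at 10 Hz.
100 Hz mod fs = 4 Hz.
4 Hz ≤ fs/2 = 24 Hz, appears at 4 Hz.
114 Hz mod fs = 18 Hz.
18 Hz ≤ fs/2 = 24 Hz, appears at 18 Hz.
Distinct values: {4 Hz, 10 Hz, 12 Hz, 18 Hz}.

4 Hz, 10 Hz, 12 Hz, 18 Hz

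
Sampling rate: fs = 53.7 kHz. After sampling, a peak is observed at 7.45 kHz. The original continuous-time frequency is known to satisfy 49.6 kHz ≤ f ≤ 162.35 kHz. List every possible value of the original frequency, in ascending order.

Frequencies that alias to 7.45 kHz are k·fs ± 7.45 kHz for integer k ≥ 0.
k=0: 7.45 kHz.
k=1: 46.25 kHz, 61.15 kHz.
k=2: 99.95 kHz, 114.85 kHz.
k=3: 153.65 kHz, 168.55 kHz.
k=4: 207.35 kHz, 222.25 kHz.
Within [49.6 kHz, 162.35 kHz]: 61.15 kHz, 99.95 kHz, 114.85 kHz, 153.65 kHz.

61.15 kHz, 99.95 kHz, 114.85 kHz, 153.65 kHz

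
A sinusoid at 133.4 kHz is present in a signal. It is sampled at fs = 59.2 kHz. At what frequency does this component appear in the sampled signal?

133.4 kHz mod fs = 15 kHz.
15 kHz ≤ fs/2 = 29.6 kHz, appears at 15 kHz.

15 kHz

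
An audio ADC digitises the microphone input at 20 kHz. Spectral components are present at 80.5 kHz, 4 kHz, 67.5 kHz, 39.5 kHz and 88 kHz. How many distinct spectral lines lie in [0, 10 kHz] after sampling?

4

fs/2 = 10 kHz.
80.5 kHz mod fs = 0.5 kHz.
0.5 kHz ≤ fs/2 = 10 kHz, appears at 0.5 kHz.
4 kHz ≤ fs/2 = 10 kHz, passes unchanged.
67.5 kHz mod fs = 7.5 kHz.
7.5 kHz ≤ fs/2 = 10 kHz, appears at 7.5 kHz.
39.5 kHz mod fs = 19.5 kHz.
19.5 kHz > fs/2 = 10 kHz, folds to fs − 19.5 kHz = 0.5 kHz.
88 kHz mod fs = 8 kHz.
8 kHz ≤ fs/2 = 10 kHz, appears at 8 kHz.
Distinct values: {0.5 kHz, 4 kHz, 7.5 kHz, 8 kHz} → 4.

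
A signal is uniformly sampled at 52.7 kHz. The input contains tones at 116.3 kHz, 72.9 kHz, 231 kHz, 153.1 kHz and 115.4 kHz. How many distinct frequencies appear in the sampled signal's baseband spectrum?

fs/2 = 26.35 kHz.
116.3 kHz mod fs = 10.9 kHz.
10.9 kHz ≤ fs/2 = 26.35 kHz, appears at 10.9 kHz.
72.9 kHz mod fs = 20.2 kHz.
20.2 kHz ≤ fs/2 = 26.35 kHz, appears at 20.2 kHz.
231 kHz mod fs = 20.2 kHz.
20.2 kHz ≤ fs/2 = 26.35 kHz, appears at 20.2 kHz.
153.1 kHz mod fs = 47.7 kHz.
47.7 kHz > fs/2 = 26.35 kHz, folds to fs − 47.7 kHz = 5 kHz.
115.4 kHz mod fs = 10 kHz.
10 kHz ≤ fs/2 = 26.35 kHz, appears at 10 kHz.
Distinct values: {5 kHz, 10 kHz, 10.9 kHz, 20.2 kHz} → 4.

4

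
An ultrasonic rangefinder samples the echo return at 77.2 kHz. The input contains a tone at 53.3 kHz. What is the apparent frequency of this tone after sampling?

53.3 kHz > fs/2 = 38.6 kHz, folds to fs − 53.3 kHz = 23.9 kHz.

23.9 kHz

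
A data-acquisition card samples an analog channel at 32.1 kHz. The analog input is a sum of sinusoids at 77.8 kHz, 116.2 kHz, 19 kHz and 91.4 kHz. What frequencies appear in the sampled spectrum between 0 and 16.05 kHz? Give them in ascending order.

4.9 kHz, 12.2 kHz, 13.1 kHz, 13.6 kHz

fs/2 = 16.05 kHz.
77.8 kHz mod fs = 13.6 kHz.
13.6 kHz ≤ fs/2 = 16.05 kHz, appears at 13.6 kHz.
116.2 kHz mod fs = 19.9 kHz.
19.9 kHz > fs/2 = 16.05 kHz, folds to fs − 19.9 kHz = 12.2 kHz.
19 kHz > fs/2 = 16.05 kHz, folds to fs − 19 kHz = 13.1 kHz.
91.4 kHz mod fs = 27.2 kHz.
27.2 kHz > fs/2 = 16.05 kHz, folds to fs − 27.2 kHz = 4.9 kHz.
Distinct values: {4.9 kHz, 12.2 kHz, 13.1 kHz, 13.6 kHz}.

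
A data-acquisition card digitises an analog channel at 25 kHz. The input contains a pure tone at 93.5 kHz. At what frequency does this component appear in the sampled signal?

6.5 kHz

93.5 kHz mod fs = 18.5 kHz.
18.5 kHz > fs/2 = 12.5 kHz, folds to fs − 18.5 kHz = 6.5 kHz.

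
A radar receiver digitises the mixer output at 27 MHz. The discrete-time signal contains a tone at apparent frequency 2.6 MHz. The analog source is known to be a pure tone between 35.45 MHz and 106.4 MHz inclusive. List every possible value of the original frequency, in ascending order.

Frequencies that alias to 2.6 MHz are k·fs ± 2.6 MHz for integer k ≥ 0.
k=0: 2.6 MHz.
k=1: 24.4 MHz, 29.6 MHz.
k=2: 51.4 MHz, 56.6 MHz.
k=3: 78.4 MHz, 83.6 MHz.
k=4: 105.4 MHz, 110.6 MHz.
k=5: 132.4 MHz, 137.6 MHz.
Within [35.45 MHz, 106.4 MHz]: 51.4 MHz, 56.6 MHz, 78.4 MHz, 83.6 MHz, 105.4 MHz.

51.4 MHz, 56.6 MHz, 78.4 MHz, 83.6 MHz, 105.4 MHz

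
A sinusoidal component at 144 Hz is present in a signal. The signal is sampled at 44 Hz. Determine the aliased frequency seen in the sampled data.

12 Hz

144 Hz mod fs = 12 Hz.
12 Hz ≤ fs/2 = 22 Hz, appears at 12 Hz.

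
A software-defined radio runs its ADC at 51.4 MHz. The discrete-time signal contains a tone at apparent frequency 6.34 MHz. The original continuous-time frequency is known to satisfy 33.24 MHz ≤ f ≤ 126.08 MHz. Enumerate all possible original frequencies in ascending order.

45.06 MHz, 57.74 MHz, 96.46 MHz, 109.14 MHz

Frequencies that alias to 6.34 MHz are k·fs ± 6.34 MHz for integer k ≥ 0.
k=0: 6.34 MHz.
k=1: 45.06 MHz, 57.74 MHz.
k=2: 96.46 MHz, 109.14 MHz.
k=3: 147.86 MHz, 160.54 MHz.
Within [33.24 MHz, 126.08 MHz]: 45.06 MHz, 57.74 MHz, 96.46 MHz, 109.14 MHz.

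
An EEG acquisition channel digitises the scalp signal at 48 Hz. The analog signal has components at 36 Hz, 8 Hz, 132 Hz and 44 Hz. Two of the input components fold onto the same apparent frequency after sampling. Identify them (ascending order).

36 Hz, 132 Hz

fs/2 = 24 Hz.
36 Hz > fs/2 = 24 Hz, folds to fs − 36 Hz = 12 Hz.
8 Hz ≤ fs/2 = 24 Hz, passes unchanged.
132 Hz mod fs = 36 Hz.
36 Hz > fs/2 = 24 Hz, folds to fs − 36 Hz = 12 Hz.
44 Hz > fs/2 = 24 Hz, folds to fs − 44 Hz = 4 Hz.
36 Hz and 132 Hz both map to 12 Hz.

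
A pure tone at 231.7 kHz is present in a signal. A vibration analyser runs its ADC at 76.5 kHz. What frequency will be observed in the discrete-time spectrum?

2.2 kHz

231.7 kHz mod fs = 2.2 kHz.
2.2 kHz ≤ fs/2 = 38.25 kHz, appears at 2.2 kHz.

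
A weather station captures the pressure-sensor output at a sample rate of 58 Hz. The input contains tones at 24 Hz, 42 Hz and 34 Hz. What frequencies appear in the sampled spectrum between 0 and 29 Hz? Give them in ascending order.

fs/2 = 29 Hz.
24 Hz ≤ fs/2 = 29 Hz, passes unchanged.
42 Hz > fs/2 = 29 Hz, folds to fs − 42 Hz = 16 Hz.
34 Hz > fs/2 = 29 Hz, folds to fs − 34 Hz = 24 Hz.
Distinct values: {16 Hz, 24 Hz}.

16 Hz, 24 Hz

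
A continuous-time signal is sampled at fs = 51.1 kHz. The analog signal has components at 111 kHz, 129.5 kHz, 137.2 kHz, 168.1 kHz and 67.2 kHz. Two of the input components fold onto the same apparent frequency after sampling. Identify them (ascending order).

fs/2 = 25.55 kHz.
111 kHz mod fs = 8.8 kHz.
8.8 kHz ≤ fs/2 = 25.55 kHz, appears at 8.8 kHz.
129.5 kHz mod fs = 27.3 kHz.
27.3 kHz > fs/2 = 25.55 kHz, folds to fs − 27.3 kHz = 23.8 kHz.
137.2 kHz mod fs = 35 kHz.
35 kHz > fs/2 = 25.55 kHz, folds to fs − 35 kHz = 16.1 kHz.
168.1 kHz mod fs = 14.8 kHz.
14.8 kHz ≤ fs/2 = 25.55 kHz, appears at 14.8 kHz.
67.2 kHz mod fs = 16.1 kHz.
16.1 kHz ≤ fs/2 = 25.55 kHz, appears at 16.1 kHz.
67.2 kHz and 137.2 kHz both map to 16.1 kHz.

67.2 kHz, 137.2 kHz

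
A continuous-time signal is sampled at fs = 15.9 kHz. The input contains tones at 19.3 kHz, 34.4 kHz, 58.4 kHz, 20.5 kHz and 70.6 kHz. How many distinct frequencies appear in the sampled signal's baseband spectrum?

fs/2 = 7.95 kHz.
19.3 kHz mod fs = 3.4 kHz.
3.4 kHz ≤ fs/2 = 7.95 kHz, appears at 3.4 kHz.
34.4 kHz mod fs = 2.6 kHz.
2.6 kHz ≤ fs/2 = 7.95 kHz, appears at 2.6 kHz.
58.4 kHz mod fs = 10.7 kHz.
10.7 kHz > fs/2 = 7.95 kHz, folds to fs − 10.7 kHz = 5.2 kHz.
20.5 kHz mod fs = 4.6 kHz.
4.6 kHz ≤ fs/2 = 7.95 kHz, appears at 4.6 kHz.
70.6 kHz mod fs = 7 kHz.
7 kHz ≤ fs/2 = 7.95 kHz, appears at 7 kHz.
Distinct values: {2.6 kHz, 3.4 kHz, 4.6 kHz, 5.2 kHz, 7 kHz} → 5.

5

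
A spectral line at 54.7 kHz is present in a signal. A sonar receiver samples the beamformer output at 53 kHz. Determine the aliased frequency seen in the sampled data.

54.7 kHz mod fs = 1.7 kHz.
1.7 kHz ≤ fs/2 = 26.5 kHz, appears at 1.7 kHz.

1.7 kHz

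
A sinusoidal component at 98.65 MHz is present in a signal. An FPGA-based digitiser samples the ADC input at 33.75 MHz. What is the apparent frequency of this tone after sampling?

98.65 MHz mod fs = 31.15 MHz.
31.15 MHz > fs/2 = 16.875 MHz, folds to fs − 31.15 MHz = 2.6 MHz.

2.6 MHz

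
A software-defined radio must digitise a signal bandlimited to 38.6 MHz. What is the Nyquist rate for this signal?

77.2 MHz

Nyquist rate = 2 × 38.6 MHz = 77.2 MHz.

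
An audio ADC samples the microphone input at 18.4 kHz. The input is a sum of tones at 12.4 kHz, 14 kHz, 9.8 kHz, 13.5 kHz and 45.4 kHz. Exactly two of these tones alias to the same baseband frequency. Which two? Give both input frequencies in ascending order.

9.8 kHz, 45.4 kHz

fs/2 = 9.2 kHz.
12.4 kHz > fs/2 = 9.2 kHz, folds to fs − 12.4 kHz = 6 kHz.
14 kHz > fs/2 = 9.2 kHz, folds to fs − 14 kHz = 4.4 kHz.
9.8 kHz > fs/2 = 9.2 kHz, folds to fs − 9.8 kHz = 8.6 kHz.
13.5 kHz > fs/2 = 9.2 kHz, folds to fs − 13.5 kHz = 4.9 kHz.
45.4 kHz mod fs = 8.6 kHz.
8.6 kHz ≤ fs/2 = 9.2 kHz, appears at 8.6 kHz.
9.8 kHz and 45.4 kHz both map to 8.6 kHz.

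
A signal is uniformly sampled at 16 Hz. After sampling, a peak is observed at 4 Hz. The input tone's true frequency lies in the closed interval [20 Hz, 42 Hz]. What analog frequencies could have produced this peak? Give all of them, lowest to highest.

20 Hz, 28 Hz, 36 Hz

Frequencies that alias to 4 Hz are k·fs ± 4 Hz for integer k ≥ 0.
k=0: 4 Hz.
k=1: 12 Hz, 20 Hz.
k=2: 28 Hz, 36 Hz.
k=3: 44 Hz, 52 Hz.
Within [20 Hz, 42 Hz]: 20 Hz, 28 Hz, 36 Hz.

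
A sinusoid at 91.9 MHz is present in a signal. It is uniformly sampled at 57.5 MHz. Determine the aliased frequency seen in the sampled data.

91.9 MHz mod fs = 34.4 MHz.
34.4 MHz > fs/2 = 28.75 MHz, folds to fs − 34.4 MHz = 23.1 MHz.

23.1 MHz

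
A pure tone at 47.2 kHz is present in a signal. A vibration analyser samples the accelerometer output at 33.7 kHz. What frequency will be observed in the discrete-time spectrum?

47.2 kHz mod fs = 13.5 kHz.
13.5 kHz ≤ fs/2 = 16.85 kHz, appears at 13.5 kHz.

13.5 kHz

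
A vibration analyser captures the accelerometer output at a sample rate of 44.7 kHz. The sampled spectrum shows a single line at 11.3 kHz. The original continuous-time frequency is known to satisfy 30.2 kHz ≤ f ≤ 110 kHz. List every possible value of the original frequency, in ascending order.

33.4 kHz, 56 kHz, 78.1 kHz, 100.7 kHz

Frequencies that alias to 11.3 kHz are k·fs ± 11.3 kHz for integer k ≥ 0.
k=0: 11.3 kHz.
k=1: 33.4 kHz, 56 kHz.
k=2: 78.1 kHz, 100.7 kHz.
k=3: 122.8 kHz, 145.4 kHz.
Within [30.2 kHz, 110 kHz]: 33.4 kHz, 56 kHz, 78.1 kHz, 100.7 kHz.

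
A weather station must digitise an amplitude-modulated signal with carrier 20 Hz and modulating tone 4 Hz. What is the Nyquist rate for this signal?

48 Hz

AM sidebands sit at fc ± fm = 16 Hz and 24 Hz.
Highest-frequency component: 24 Hz.
Nyquist rate = 2 × 24 Hz = 48 Hz.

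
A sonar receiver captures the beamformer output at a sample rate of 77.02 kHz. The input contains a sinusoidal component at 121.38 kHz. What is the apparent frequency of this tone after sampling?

121.38 kHz mod fs = 44.36 kHz.
44.36 kHz > fs/2 = 38.51 kHz, folds to fs − 44.36 kHz = 32.66 kHz.

32.66 kHz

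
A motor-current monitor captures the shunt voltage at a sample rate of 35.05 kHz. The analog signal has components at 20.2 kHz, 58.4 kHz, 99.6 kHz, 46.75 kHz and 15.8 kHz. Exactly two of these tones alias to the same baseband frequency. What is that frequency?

fs/2 = 17.525 kHz.
20.2 kHz > fs/2 = 17.525 kHz, folds to fs − 20.2 kHz = 14.85 kHz.
58.4 kHz mod fs = 23.35 kHz.
23.35 kHz > fs/2 = 17.525 kHz, folds to fs − 23.35 kHz = 11.7 kHz.
99.6 kHz mod fs = 29.5 kHz.
29.5 kHz > fs/2 = 17.525 kHz, folds to fs − 29.5 kHz = 5.55 kHz.
46.75 kHz mod fs = 11.7 kHz.
11.7 kHz ≤ fs/2 = 17.525 kHz, appears at 11.7 kHz.
15.8 kHz ≤ fs/2 = 17.525 kHz, passes unchanged.
46.75 kHz and 58.4 kHz both map to 11.7 kHz.

11.7 kHz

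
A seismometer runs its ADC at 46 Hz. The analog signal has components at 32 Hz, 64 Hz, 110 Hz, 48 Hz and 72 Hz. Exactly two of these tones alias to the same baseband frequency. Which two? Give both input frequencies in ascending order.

64 Hz, 110 Hz

fs/2 = 23 Hz.
32 Hz > fs/2 = 23 Hz, folds to fs − 32 Hz = 14 Hz.
64 Hz mod fs = 18 Hz.
18 Hz ≤ fs/2 = 23 Hz, appears at 18 Hz.
110 Hz mod fs = 18 Hz.
18 Hz ≤ fs/2 = 23 Hz, appears at 18 Hz.
48 Hz mod fs = 2 Hz.
2 Hz ≤ fs/2 = 23 Hz, appears at 2 Hz.
72 Hz mod fs = 26 Hz.
26 Hz > fs/2 = 23 Hz, folds to fs − 26 Hz = 20 Hz.
64 Hz and 110 Hz both map to 18 Hz.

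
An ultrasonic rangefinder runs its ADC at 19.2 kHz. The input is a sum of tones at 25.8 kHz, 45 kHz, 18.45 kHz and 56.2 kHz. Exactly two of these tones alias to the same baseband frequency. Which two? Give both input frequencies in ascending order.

fs/2 = 9.6 kHz.
25.8 kHz mod fs = 6.6 kHz.
6.6 kHz ≤ fs/2 = 9.6 kHz, appears at 6.6 kHz.
45 kHz mod fs = 6.6 kHz.
6.6 kHz ≤ fs/2 = 9.6 kHz, appears at 6.6 kHz.
18.45 kHz > fs/2 = 9.6 kHz, folds to fs − 18.45 kHz = 0.75 kHz.
56.2 kHz mod fs = 17.8 kHz.
17.8 kHz > fs/2 = 9.6 kHz, folds to fs − 17.8 kHz = 1.4 kHz.
25.8 kHz and 45 kHz both map to 6.6 kHz.

25.8 kHz, 45 kHz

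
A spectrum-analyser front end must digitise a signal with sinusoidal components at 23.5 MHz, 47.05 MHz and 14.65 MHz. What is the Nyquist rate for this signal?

94.1 MHz

Highest-frequency component: 47.05 MHz.
Nyquist rate = 2 × 47.05 MHz = 94.1 MHz.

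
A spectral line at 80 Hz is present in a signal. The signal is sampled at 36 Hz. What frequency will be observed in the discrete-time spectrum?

80 Hz mod fs = 8 Hz.
8 Hz ≤ fs/2 = 18 Hz, appears at 8 Hz.

8 Hz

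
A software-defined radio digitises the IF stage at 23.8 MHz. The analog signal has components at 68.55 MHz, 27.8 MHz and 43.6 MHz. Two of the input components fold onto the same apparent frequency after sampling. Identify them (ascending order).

fs/2 = 11.9 MHz.
68.55 MHz mod fs = 20.95 MHz.
20.95 MHz > fs/2 = 11.9 MHz, folds to fs − 20.95 MHz = 2.85 MHz.
27.8 MHz mod fs = 4 MHz.
4 MHz ≤ fs/2 = 11.9 MHz, appears at 4 MHz.
43.6 MHz mod fs = 19.8 MHz.
19.8 MHz > fs/2 = 11.9 MHz, folds to fs − 19.8 MHz = 4 MHz.
27.8 MHz and 43.6 MHz both map to 4 MHz.

27.8 MHz, 43.6 MHz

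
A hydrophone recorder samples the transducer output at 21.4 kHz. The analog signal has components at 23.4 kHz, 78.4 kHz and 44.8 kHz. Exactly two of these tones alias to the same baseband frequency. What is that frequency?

2 kHz

fs/2 = 10.7 kHz.
23.4 kHz mod fs = 2 kHz.
2 kHz ≤ fs/2 = 10.7 kHz, appears at 2 kHz.
78.4 kHz mod fs = 14.2 kHz.
14.2 kHz > fs/2 = 10.7 kHz, folds to fs − 14.2 kHz = 7.2 kHz.
44.8 kHz mod fs = 2 kHz.
2 kHz ≤ fs/2 = 10.7 kHz, appears at 2 kHz.
23.4 kHz and 44.8 kHz both map to 2 kHz.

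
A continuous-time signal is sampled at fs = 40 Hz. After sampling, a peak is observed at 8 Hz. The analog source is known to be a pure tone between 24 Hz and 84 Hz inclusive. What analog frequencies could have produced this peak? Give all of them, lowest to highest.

Frequencies that alias to 8 Hz are k·fs ± 8 Hz for integer k ≥ 0.
k=0: 8 Hz.
k=1: 32 Hz, 48 Hz.
k=2: 72 Hz, 88 Hz.
k=3: 112 Hz, 128 Hz.
Within [24 Hz, 84 Hz]: 32 Hz, 48 Hz, 72 Hz.

32 Hz, 48 Hz, 72 Hz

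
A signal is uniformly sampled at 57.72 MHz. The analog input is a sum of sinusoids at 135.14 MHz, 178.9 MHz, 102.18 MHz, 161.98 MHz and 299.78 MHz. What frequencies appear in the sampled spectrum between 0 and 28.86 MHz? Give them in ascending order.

fs/2 = 28.86 MHz.
135.14 MHz mod fs = 19.7 MHz.
19.7 MHz ≤ fs/2 = 28.86 MHz, appears at 19.7 MHz.
178.9 MHz mod fs = 5.74 MHz.
5.74 MHz ≤ fs/2 = 28.86 MHz, appears at 5.74 MHz.
102.18 MHz mod fs = 44.46 MHz.
44.46 MHz > fs/2 = 28.86 MHz, folds to fs − 44.46 MHz = 13.26 MHz.
161.98 MHz mod fs = 46.54 MHz.
46.54 MHz > fs/2 = 28.86 MHz, folds to fs − 46.54 MHz = 11.18 MHz.
299.78 MHz mod fs = 11.18 MHz.
11.18 MHz ≤ fs/2 = 28.86 MHz, appears at 11.18 MHz.
Distinct values: {5.74 MHz, 11.18 MHz, 13.26 MHz, 19.7 MHz}.

5.74 MHz, 11.18 MHz, 13.26 MHz, 19.7 MHz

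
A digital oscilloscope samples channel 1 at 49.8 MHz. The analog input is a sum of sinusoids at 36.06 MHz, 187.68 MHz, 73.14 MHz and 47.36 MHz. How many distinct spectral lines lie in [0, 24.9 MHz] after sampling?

4

fs/2 = 24.9 MHz.
36.06 MHz > fs/2 = 24.9 MHz, folds to fs − 36.06 MHz = 13.74 MHz.
187.68 MHz mod fs = 38.28 MHz.
38.28 MHz > fs/2 = 24.9 MHz, folds to fs − 38.28 MHz = 11.52 MHz.
73.14 MHz mod fs = 23.34 MHz.
23.34 MHz ≤ fs/2 = 24.9 MHz, appears at 23.34 MHz.
47.36 MHz > fs/2 = 24.9 MHz, folds to fs − 47.36 MHz = 2.44 MHz.
Distinct values: {2.44 MHz, 11.52 MHz, 13.74 MHz, 23.34 MHz} → 4.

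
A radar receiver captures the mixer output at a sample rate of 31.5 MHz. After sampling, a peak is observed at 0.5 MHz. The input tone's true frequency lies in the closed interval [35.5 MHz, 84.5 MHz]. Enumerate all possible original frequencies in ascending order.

Frequencies that alias to 0.5 MHz are k·fs ± 0.5 MHz for integer k ≥ 0.
k=0: 0.5 MHz.
k=1: 31 MHz, 32 MHz.
k=2: 62.5 MHz, 63.5 MHz.
k=3: 94 MHz, 95 MHz.
Within [35.5 MHz, 84.5 MHz]: 62.5 MHz, 63.5 MHz.

62.5 MHz, 63.5 MHz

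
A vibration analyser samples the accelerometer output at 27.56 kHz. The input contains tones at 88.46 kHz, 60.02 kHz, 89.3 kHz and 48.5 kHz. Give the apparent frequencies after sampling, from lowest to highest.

4.9 kHz, 5.78 kHz, 6.62 kHz

fs/2 = 13.78 kHz.
88.46 kHz mod fs = 5.78 kHz.
5.78 kHz ≤ fs/2 = 13.78 kHz, appears at 5.78 kHz.
60.02 kHz mod fs = 4.9 kHz.
4.9 kHz ≤ fs/2 = 13.78 kHz, appears at 4.9 kHz.
89.3 kHz mod fs = 6.62 kHz.
6.62 kHz ≤ fs/2 = 13.78 kHz, appears at 6.62 kHz.
48.5 kHz mod fs = 20.94 kHz.
20.94 kHz > fs/2 = 13.78 kHz, folds to fs − 20.94 kHz = 6.62 kHz.
Distinct values: {4.9 kHz, 5.78 kHz, 6.62 kHz}.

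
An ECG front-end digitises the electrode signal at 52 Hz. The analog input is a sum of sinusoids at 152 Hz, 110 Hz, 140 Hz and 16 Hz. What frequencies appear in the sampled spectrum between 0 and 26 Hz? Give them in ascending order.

4 Hz, 6 Hz, 16 Hz

fs/2 = 26 Hz.
152 Hz mod fs = 48 Hz.
48 Hz > fs/2 = 26 Hz, folds to fs − 48 Hz = 4 Hz.
110 Hz mod fs = 6 Hz.
6 Hz ≤ fs/2 = 26 Hz, appears at 6 Hz.
140 Hz mod fs = 36 Hz.
36 Hz > fs/2 = 26 Hz, folds to fs − 36 Hz = 16 Hz.
16 Hz ≤ fs/2 = 26 Hz, passes unchanged.
Distinct values: {4 Hz, 6 Hz, 16 Hz}.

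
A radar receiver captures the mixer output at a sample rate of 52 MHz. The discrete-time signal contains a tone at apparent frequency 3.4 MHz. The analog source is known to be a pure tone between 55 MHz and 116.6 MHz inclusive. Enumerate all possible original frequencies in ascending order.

55.4 MHz, 100.6 MHz, 107.4 MHz

Frequencies that alias to 3.4 MHz are k·fs ± 3.4 MHz for integer k ≥ 0.
k=0: 3.4 MHz.
k=1: 48.6 MHz, 55.4 MHz.
k=2: 100.6 MHz, 107.4 MHz.
k=3: 152.6 MHz, 159.4 MHz.
Within [55 MHz, 116.6 MHz]: 55.4 MHz, 100.6 MHz, 107.4 MHz.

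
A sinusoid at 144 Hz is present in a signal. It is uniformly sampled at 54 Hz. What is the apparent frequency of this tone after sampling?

144 Hz mod fs = 36 Hz.
36 Hz > fs/2 = 27 Hz, folds to fs − 36 Hz = 18 Hz.

18 Hz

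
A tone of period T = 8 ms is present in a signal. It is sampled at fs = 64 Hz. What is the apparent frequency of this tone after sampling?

T = 8 ms → f = 1/T = 125 Hz.
125 Hz mod fs = 61 Hz.
61 Hz > fs/2 = 32 Hz, folds to fs − 61 Hz = 3 Hz.

3 Hz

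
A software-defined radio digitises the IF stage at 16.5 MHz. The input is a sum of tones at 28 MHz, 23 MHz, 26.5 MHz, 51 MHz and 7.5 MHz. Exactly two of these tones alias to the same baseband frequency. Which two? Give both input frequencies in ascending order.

fs/2 = 8.25 MHz.
28 MHz mod fs = 11.5 MHz.
11.5 MHz > fs/2 = 8.25 MHz, folds to fs − 11.5 MHz = 5 MHz.
23 MHz mod fs = 6.5 MHz.
6.5 MHz ≤ fs/2 = 8.25 MHz, appears at 6.5 MHz.
26.5 MHz mod fs = 10 MHz.
10 MHz > fs/2 = 8.25 MHz, folds to fs − 10 MHz = 6.5 MHz.
51 MHz mod fs = 1.5 MHz.
1.5 MHz ≤ fs/2 = 8.25 MHz, appears at 1.5 MHz.
7.5 MHz ≤ fs/2 = 8.25 MHz, passes unchanged.
23 MHz and 26.5 MHz both map to 6.5 MHz.

23 MHz, 26.5 MHz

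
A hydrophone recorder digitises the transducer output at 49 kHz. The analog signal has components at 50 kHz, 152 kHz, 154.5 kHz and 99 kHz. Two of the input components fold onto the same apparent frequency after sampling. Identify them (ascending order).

50 kHz, 99 kHz

fs/2 = 24.5 kHz.
50 kHz mod fs = 1 kHz.
1 kHz ≤ fs/2 = 24.5 kHz, appears at 1 kHz.
152 kHz mod fs = 5 kHz.
5 kHz ≤ fs/2 = 24.5 kHz, appears at 5 kHz.
154.5 kHz mod fs = 7.5 kHz.
7.5 kHz ≤ fs/2 = 24.5 kHz, appears at 7.5 kHz.
99 kHz mod fs = 1 kHz.
1 kHz ≤ fs/2 = 24.5 kHz, appears at 1 kHz.
50 kHz and 99 kHz both map to 1 kHz.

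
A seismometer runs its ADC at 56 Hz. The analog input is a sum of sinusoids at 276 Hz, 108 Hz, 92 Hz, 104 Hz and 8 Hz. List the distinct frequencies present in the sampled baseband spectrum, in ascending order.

fs/2 = 28 Hz.
276 Hz mod fs = 52 Hz.
52 Hz > fs/2 = 28 Hz, folds to fs − 52 Hz = 4 Hz.
108 Hz mod fs = 52 Hz.
52 Hz > fs/2 = 28 Hz, folds to fs − 52 Hz = 4 Hz.
92 Hz mod fs = 36 Hz.
36 Hz > fs/2 = 28 Hz, folds to fs − 36 Hz = 20 Hz.
104 Hz mod fs = 48 Hz.
48 Hz > fs/2 = 28 Hz, folds to fs − 48 Hz = 8 Hz.
8 Hz ≤ fs/2 = 28 Hz, passes unchanged.
Distinct values: {4 Hz, 8 Hz, 20 Hz}.

4 Hz, 8 Hz, 20 Hz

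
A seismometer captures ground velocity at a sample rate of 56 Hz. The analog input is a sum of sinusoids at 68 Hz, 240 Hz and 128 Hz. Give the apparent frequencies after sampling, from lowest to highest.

12 Hz, 16 Hz

fs/2 = 28 Hz.
68 Hz mod fs = 12 Hz.
12 Hz ≤ fs/2 = 28 Hz, appears at 12 Hz.
240 Hz mod fs = 16 Hz.
16 Hz ≤ fs/2 = 28 Hz, appears at 16 Hz.
128 Hz mod fs = 16 Hz.
16 Hz ≤ fs/2 = 28 Hz, appears at 16 Hz.
Distinct values: {12 Hz, 16 Hz}.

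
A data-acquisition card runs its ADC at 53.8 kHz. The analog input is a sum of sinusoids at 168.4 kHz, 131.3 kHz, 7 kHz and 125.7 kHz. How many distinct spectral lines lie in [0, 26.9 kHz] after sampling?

fs/2 = 26.9 kHz.
168.4 kHz mod fs = 7 kHz.
7 kHz ≤ fs/2 = 26.9 kHz, appears at 7 kHz.
131.3 kHz mod fs = 23.7 kHz.
23.7 kHz ≤ fs/2 = 26.9 kHz, appears at 23.7 kHz.
7 kHz ≤ fs/2 = 26.9 kHz, passes unchanged.
125.7 kHz mod fs = 18.1 kHz.
18.1 kHz ≤ fs/2 = 26.9 kHz, appears at 18.1 kHz.
Distinct values: {7 kHz, 18.1 kHz, 23.7 kHz} → 3.

3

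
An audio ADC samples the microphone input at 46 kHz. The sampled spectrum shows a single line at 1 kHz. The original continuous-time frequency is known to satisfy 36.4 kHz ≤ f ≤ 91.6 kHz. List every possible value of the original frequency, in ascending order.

Frequencies that alias to 1 kHz are k·fs ± 1 kHz for integer k ≥ 0.
k=0: 1 kHz.
k=1: 45 kHz, 47 kHz.
k=2: 91 kHz, 93 kHz.
k=3: 137 kHz, 139 kHz.
Within [36.4 kHz, 91.6 kHz]: 45 kHz, 47 kHz, 91 kHz.

45 kHz, 47 kHz, 91 kHz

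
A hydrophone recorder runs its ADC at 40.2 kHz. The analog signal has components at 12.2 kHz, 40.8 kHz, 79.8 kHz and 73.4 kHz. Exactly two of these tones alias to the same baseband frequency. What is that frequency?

fs/2 = 20.1 kHz.
12.2 kHz ≤ fs/2 = 20.1 kHz, passes unchanged.
40.8 kHz mod fs = 0.6 kHz.
0.6 kHz ≤ fs/2 = 20.1 kHz, appears at 0.6 kHz.
79.8 kHz mod fs = 39.6 kHz.
39.6 kHz > fs/2 = 20.1 kHz, folds to fs − 39.6 kHz = 0.6 kHz.
73.4 kHz mod fs = 33.2 kHz.
33.2 kHz > fs/2 = 20.1 kHz, folds to fs − 33.2 kHz = 7 kHz.
40.8 kHz and 79.8 kHz both map to 0.6 kHz.

0.6 kHz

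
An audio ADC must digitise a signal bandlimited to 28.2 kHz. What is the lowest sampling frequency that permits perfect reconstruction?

Nyquist rate = 2 × 28.2 kHz = 56.4 kHz.

56.4 kHz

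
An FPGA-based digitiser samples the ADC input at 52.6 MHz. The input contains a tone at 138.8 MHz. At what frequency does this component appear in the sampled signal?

138.8 MHz mod fs = 33.6 MHz.
33.6 MHz > fs/2 = 26.3 MHz, folds to fs − 33.6 MHz = 19 MHz.

19 MHz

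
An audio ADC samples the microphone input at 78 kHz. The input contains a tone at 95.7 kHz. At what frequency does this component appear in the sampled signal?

17.7 kHz

95.7 kHz mod fs = 17.7 kHz.
17.7 kHz ≤ fs/2 = 39 kHz, appears at 17.7 kHz.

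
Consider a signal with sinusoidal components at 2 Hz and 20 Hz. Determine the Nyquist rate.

40 Hz

Highest-frequency component: 20 Hz.
Nyquist rate = 2 × 20 Hz = 40 Hz.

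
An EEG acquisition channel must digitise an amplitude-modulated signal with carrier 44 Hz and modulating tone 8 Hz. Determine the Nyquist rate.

AM sidebands sit at fc ± fm = 36 Hz and 52 Hz.
Highest-frequency component: 52 Hz.
Nyquist rate = 2 × 52 Hz = 104 Hz.

104 Hz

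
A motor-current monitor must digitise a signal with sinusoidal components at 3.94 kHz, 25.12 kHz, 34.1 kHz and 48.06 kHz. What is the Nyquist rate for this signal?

96.12 kHz

Highest-frequency component: 48.06 kHz.
Nyquist rate = 2 × 48.06 kHz = 96.12 kHz.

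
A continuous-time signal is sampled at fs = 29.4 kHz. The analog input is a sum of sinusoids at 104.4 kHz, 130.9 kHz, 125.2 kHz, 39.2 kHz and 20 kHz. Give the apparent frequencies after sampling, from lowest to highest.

fs/2 = 14.7 kHz.
104.4 kHz mod fs = 16.2 kHz.
16.2 kHz > fs/2 = 14.7 kHz, folds to fs − 16.2 kHz = 13.2 kHz.
130.9 kHz mod fs = 13.3 kHz.
13.3 kHz ≤ fs/2 = 14.7 kHz, appears at 13.3 kHz.
125.2 kHz mod fs = 7.6 kHz.
7.6 kHz ≤ fs/2 = 14.7 kHz, appears at 7.6 kHz.
39.2 kHz mod fs = 9.8 kHz.
9.8 kHz ≤ fs/2 = 14.7 kHz, appears at 9.8 kHz.
20 kHz > fs/2 = 14.7 kHz, folds to fs − 20 kHz = 9.4 kHz.
Distinct values: {7.6 kHz, 9.4 kHz, 9.8 kHz, 13.2 kHz, 13.3 kHz}.

7.6 kHz, 9.4 kHz, 9.8 kHz, 13.2 kHz, 13.3 kHz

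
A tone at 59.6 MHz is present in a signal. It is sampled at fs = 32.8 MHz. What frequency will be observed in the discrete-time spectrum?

6 MHz

59.6 MHz mod fs = 26.8 MHz.
26.8 MHz > fs/2 = 16.4 MHz, folds to fs − 26.8 MHz = 6 MHz.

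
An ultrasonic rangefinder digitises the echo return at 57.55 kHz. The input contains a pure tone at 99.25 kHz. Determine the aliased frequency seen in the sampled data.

99.25 kHz mod fs = 41.7 kHz.
41.7 kHz > fs/2 = 28.775 kHz, folds to fs − 41.7 kHz = 15.85 kHz.

15.85 kHz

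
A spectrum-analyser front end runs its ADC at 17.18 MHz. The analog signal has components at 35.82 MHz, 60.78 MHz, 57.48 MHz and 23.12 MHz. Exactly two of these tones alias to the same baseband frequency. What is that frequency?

fs/2 = 8.59 MHz.
35.82 MHz mod fs = 1.46 MHz.
1.46 MHz ≤ fs/2 = 8.59 MHz, appears at 1.46 MHz.
60.78 MHz mod fs = 9.24 MHz.
9.24 MHz > fs/2 = 8.59 MHz, folds to fs − 9.24 MHz = 7.94 MHz.
57.48 MHz mod fs = 5.94 MHz.
5.94 MHz ≤ fs/2 = 8.59 MHz, appears at 5.94 MHz.
23.12 MHz mod fs = 5.94 MHz.
5.94 MHz ≤ fs/2 = 8.59 MHz, appears at 5.94 MHz.
23.12 MHz and 57.48 MHz both map to 5.94 MHz.

5.94 MHz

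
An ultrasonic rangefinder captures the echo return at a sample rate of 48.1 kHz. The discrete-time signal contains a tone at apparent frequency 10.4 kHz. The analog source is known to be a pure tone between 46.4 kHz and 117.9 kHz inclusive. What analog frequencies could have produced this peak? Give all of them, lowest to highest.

58.5 kHz, 85.8 kHz, 106.6 kHz

Frequencies that alias to 10.4 kHz are k·fs ± 10.4 kHz for integer k ≥ 0.
k=0: 10.4 kHz.
k=1: 37.7 kHz, 58.5 kHz.
k=2: 85.8 kHz, 106.6 kHz.
k=3: 133.9 kHz, 154.7 kHz.
Within [46.4 kHz, 117.9 kHz]: 58.5 kHz, 85.8 kHz, 106.6 kHz.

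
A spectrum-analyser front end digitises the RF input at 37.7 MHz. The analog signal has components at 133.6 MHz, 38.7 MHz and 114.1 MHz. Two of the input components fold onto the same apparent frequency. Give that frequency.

1 MHz

fs/2 = 18.85 MHz.
133.6 MHz mod fs = 20.5 MHz.
20.5 MHz > fs/2 = 18.85 MHz, folds to fs − 20.5 MHz = 17.2 MHz.
38.7 MHz mod fs = 1 MHz.
1 MHz ≤ fs/2 = 18.85 MHz, appears at 1 MHz.
114.1 MHz mod fs = 1 MHz.
1 MHz ≤ fs/2 = 18.85 MHz, appears at 1 MHz.
38.7 MHz and 114.1 MHz both map to 1 MHz.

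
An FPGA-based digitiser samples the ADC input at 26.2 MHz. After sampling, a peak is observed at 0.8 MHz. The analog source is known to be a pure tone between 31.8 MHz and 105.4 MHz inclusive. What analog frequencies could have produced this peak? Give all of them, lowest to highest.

51.6 MHz, 53.2 MHz, 77.8 MHz, 79.4 MHz, 104 MHz

Frequencies that alias to 0.8 MHz are k·fs ± 0.8 MHz for integer k ≥ 0.
k=0: 0.8 MHz.
k=1: 25.4 MHz, 27 MHz.
k=2: 51.6 MHz, 53.2 MHz.
k=3: 77.8 MHz, 79.4 MHz.
k=4: 104 MHz, 105.6 MHz.
k=5: 130.2 MHz, 131.8 MHz.
Within [31.8 MHz, 105.4 MHz]: 51.6 MHz, 53.2 MHz, 77.8 MHz, 79.4 MHz, 104 MHz.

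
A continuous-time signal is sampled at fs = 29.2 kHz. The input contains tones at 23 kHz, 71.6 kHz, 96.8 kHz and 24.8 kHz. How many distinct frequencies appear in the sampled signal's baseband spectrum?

fs/2 = 14.6 kHz.
23 kHz > fs/2 = 14.6 kHz, folds to fs − 23 kHz = 6.2 kHz.
71.6 kHz mod fs = 13.2 kHz.
13.2 kHz ≤ fs/2 = 14.6 kHz, appears at 13.2 kHz.
96.8 kHz mod fs = 9.2 kHz.
9.2 kHz ≤ fs/2 = 14.6 kHz, appears at 9.2 kHz.
24.8 kHz > fs/2 = 14.6 kHz, folds to fs − 24.8 kHz = 4.4 kHz.
Distinct values: {4.4 kHz, 6.2 kHz, 9.2 kHz, 13.2 kHz} → 4.

4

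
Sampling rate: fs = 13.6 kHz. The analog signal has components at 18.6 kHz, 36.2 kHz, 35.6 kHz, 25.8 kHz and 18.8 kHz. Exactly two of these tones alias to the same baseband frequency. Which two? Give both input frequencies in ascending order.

18.8 kHz, 35.6 kHz

fs/2 = 6.8 kHz.
18.6 kHz mod fs = 5 kHz.
5 kHz ≤ fs/2 = 6.8 kHz, appears at 5 kHz.
36.2 kHz mod fs = 9 kHz.
9 kHz > fs/2 = 6.8 kHz, folds to fs − 9 kHz = 4.6 kHz.
35.6 kHz mod fs = 8.4 kHz.
8.4 kHz > fs/2 = 6.8 kHz, folds to fs − 8.4 kHz = 5.2 kHz.
25.8 kHz mod fs = 12.2 kHz.
12.2 kHz > fs/2 = 6.8 kHz, folds to fs − 12.2 kHz = 1.4 kHz.
18.8 kHz mod fs = 5.2 kHz.
5.2 kHz ≤ fs/2 = 6.8 kHz, appears at 5.2 kHz.
18.8 kHz and 35.6 kHz both map to 5.2 kHz.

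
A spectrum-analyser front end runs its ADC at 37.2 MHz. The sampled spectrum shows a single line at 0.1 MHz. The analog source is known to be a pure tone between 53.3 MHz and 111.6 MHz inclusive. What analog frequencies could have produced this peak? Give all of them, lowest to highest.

74.3 MHz, 74.5 MHz, 111.5 MHz

Frequencies that alias to 0.1 MHz are k·fs ± 0.1 MHz for integer k ≥ 0.
k=0: 0.1 MHz.
k=1: 37.1 MHz, 37.3 MHz.
k=2: 74.3 MHz, 74.5 MHz.
k=3: 111.5 MHz, 111.7 MHz.
k=4: 148.7 MHz, 148.9 MHz.
Within [53.3 MHz, 111.6 MHz]: 74.3 MHz, 74.5 MHz, 111.5 MHz.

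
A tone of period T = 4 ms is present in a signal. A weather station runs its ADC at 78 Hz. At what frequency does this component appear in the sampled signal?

16 Hz

T = 4 ms → f = 1/T = 250 Hz.
250 Hz mod fs = 16 Hz.
16 Hz ≤ fs/2 = 39 Hz, appears at 16 Hz.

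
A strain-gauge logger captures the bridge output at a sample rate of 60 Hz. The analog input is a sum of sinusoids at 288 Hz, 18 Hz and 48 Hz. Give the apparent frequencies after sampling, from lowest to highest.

12 Hz, 18 Hz

fs/2 = 30 Hz.
288 Hz mod fs = 48 Hz.
48 Hz > fs/2 = 30 Hz, folds to fs − 48 Hz = 12 Hz.
18 Hz ≤ fs/2 = 30 Hz, passes unchanged.
48 Hz > fs/2 = 30 Hz, folds to fs − 48 Hz = 12 Hz.
Distinct values: {12 Hz, 18 Hz}.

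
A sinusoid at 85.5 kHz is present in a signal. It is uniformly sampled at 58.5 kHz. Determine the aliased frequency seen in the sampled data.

27 kHz

85.5 kHz mod fs = 27 kHz.
27 kHz ≤ fs/2 = 29.25 kHz, appears at 27 kHz.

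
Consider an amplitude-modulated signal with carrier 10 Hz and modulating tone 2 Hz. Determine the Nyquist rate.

AM sidebands sit at fc ± fm = 8 Hz and 12 Hz.
Highest-frequency component: 12 Hz.
Nyquist rate = 2 × 12 Hz = 24 Hz.

24 Hz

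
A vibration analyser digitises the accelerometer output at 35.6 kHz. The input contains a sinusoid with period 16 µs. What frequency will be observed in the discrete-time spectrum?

8.7 kHz

T = 16 µs → f = 1/T = 62.5 kHz.
62.5 kHz mod fs = 26.9 kHz.
26.9 kHz > fs/2 = 17.8 kHz, folds to fs − 26.9 kHz = 8.7 kHz.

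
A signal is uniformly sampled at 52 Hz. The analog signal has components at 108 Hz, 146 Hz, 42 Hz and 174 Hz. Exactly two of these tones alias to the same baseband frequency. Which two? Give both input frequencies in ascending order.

42 Hz, 146 Hz

fs/2 = 26 Hz.
108 Hz mod fs = 4 Hz.
4 Hz ≤ fs/2 = 26 Hz, appears at 4 Hz.
146 Hz mod fs = 42 Hz.
42 Hz > fs/2 = 26 Hz, folds to fs − 42 Hz = 10 Hz.
42 Hz > fs/2 = 26 Hz, folds to fs − 42 Hz = 10 Hz.
174 Hz mod fs = 18 Hz.
18 Hz ≤ fs/2 = 26 Hz, appears at 18 Hz.
42 Hz and 146 Hz both map to 10 Hz.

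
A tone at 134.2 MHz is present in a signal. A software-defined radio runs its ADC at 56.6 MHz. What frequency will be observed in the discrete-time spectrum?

134.2 MHz mod fs = 21 MHz.
21 MHz ≤ fs/2 = 28.3 MHz, appears at 21 MHz.

21 MHz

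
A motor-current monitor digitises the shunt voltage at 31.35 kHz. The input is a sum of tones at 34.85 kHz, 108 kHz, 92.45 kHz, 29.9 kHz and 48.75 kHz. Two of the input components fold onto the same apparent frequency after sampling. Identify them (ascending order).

48.75 kHz, 108 kHz

fs/2 = 15.675 kHz.
34.85 kHz mod fs = 3.5 kHz.
3.5 kHz ≤ fs/2 = 15.675 kHz, appears at 3.5 kHz.
108 kHz mod fs = 13.95 kHz.
13.95 kHz ≤ fs/2 = 15.675 kHz, appears at 13.95 kHz.
92.45 kHz mod fs = 29.75 kHz.
29.75 kHz > fs/2 = 15.675 kHz, folds to fs − 29.75 kHz = 1.6 kHz.
29.9 kHz > fs/2 = 15.675 kHz, folds to fs − 29.9 kHz = 1.45 kHz.
48.75 kHz mod fs = 17.4 kHz.
17.4 kHz > fs/2 = 15.675 kHz, folds to fs − 17.4 kHz = 13.95 kHz.
48.75 kHz and 108 kHz both map to 13.95 kHz.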